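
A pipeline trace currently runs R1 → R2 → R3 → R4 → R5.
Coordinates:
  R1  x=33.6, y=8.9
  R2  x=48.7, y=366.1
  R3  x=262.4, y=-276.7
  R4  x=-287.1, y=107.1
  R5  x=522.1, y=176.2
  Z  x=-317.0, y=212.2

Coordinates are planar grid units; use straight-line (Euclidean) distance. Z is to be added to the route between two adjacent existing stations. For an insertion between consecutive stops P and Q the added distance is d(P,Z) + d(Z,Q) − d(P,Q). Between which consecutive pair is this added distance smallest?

between R4 and R5

Added distance for inserting Z between each consecutive pair:
R1–R2: 444.5
R2–R3: 477.5
R3–R4: 197.1
R4–R5: 137.0
Smallest added distance is 137.0, inserting between R4 and R5.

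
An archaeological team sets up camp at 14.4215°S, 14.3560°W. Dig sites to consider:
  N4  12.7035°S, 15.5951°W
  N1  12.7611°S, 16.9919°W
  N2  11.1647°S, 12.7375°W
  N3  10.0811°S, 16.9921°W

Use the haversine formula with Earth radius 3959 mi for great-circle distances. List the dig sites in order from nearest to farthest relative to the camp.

Distance from the camp at 14.4215°S, 14.3560°W to each:
N4 12.7035°S, 15.5951°W: 145.0 mi
N1 12.7611°S, 16.9919°W: 211.0 mi
N2 11.1647°S, 12.7375°W: 250.1 mi
N3 10.0811°S, 16.9921°W: 348.7 mi

N4, N1, N2, N3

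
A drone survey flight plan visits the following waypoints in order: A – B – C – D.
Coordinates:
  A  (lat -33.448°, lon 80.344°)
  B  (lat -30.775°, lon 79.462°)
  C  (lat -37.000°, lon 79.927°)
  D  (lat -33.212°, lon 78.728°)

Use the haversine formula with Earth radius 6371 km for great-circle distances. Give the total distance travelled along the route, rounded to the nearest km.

Leg distances:
A→B: 308.6 km  (cumulative 308.6 km)
B→C: 693.5 km  (cumulative 1002.1 km)
C→D: 435.1 km  (cumulative 1437.2 km)
Total route length ≈ 1437 km.

1437 km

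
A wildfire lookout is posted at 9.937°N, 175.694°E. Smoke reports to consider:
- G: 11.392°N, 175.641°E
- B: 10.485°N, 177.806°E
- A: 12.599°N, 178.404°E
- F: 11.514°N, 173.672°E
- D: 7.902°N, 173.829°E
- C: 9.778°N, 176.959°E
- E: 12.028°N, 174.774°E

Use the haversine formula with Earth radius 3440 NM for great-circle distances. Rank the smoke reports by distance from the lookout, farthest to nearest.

Distance from the lookout at 9.937°N, 175.694°E to each:
A 12.599°N, 178.404°E: 225.8 NM
D 7.902°N, 173.829°E: 164.8 NM
F 11.514°N, 173.672°E: 152.3 NM
E 12.028°N, 174.774°E: 136.8 NM
B 10.485°N, 177.806°E: 129.1 NM
G 11.392°N, 175.641°E: 87.4 NM
C 9.778°N, 176.959°E: 75.4 NM

A, D, F, E, B, G, C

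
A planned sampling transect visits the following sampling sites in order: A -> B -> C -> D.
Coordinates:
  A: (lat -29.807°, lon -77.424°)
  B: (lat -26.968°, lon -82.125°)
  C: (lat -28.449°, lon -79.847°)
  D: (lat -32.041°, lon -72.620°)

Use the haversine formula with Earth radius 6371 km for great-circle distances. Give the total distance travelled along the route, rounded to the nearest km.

1637 km

Leg distances:
A→B: 557.7 km  (cumulative 557.7 km)
B→C: 278.2 km  (cumulative 835.9 km)
C→D: 800.6 km  (cumulative 1636.5 km)
Total route length ≈ 1637 km.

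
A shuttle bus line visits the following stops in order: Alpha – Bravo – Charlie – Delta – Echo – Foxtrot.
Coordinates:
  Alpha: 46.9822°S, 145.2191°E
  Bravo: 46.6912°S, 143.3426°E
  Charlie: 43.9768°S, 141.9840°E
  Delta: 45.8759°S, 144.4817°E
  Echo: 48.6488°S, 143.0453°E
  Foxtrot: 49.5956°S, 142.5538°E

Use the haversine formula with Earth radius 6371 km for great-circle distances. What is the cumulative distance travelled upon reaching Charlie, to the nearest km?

466 km

Leg distances:
Alpha→Bravo: 146.4 km  (cumulative 146.4 km)
Bravo→Charlie: 320.0 km  (cumulative 466.3 km)
Cumulative distance at Charlie ≈ 466 km.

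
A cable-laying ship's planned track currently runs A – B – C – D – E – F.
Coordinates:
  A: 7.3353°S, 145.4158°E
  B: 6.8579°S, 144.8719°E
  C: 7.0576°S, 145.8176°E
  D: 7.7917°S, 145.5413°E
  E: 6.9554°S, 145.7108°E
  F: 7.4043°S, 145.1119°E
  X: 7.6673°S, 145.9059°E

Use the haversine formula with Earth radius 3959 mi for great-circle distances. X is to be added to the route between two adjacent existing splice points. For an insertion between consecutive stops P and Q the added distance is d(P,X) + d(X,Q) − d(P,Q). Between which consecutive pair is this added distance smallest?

Added distance for inserting X between each consecutive pair:
A–B: 81.2 mi
B–C: 66.5 mi
C–D: 14.8 mi
D–E: 18.4 mi
E–F: 56.9 mi
Smallest added distance is 14.8 mi, inserting between C and D.

between C and D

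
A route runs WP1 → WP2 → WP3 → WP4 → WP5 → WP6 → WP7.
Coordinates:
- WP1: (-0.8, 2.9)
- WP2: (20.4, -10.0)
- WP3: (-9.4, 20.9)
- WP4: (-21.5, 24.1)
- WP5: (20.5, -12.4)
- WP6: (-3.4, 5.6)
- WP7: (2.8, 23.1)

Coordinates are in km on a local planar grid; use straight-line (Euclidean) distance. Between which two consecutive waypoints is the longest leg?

WP4–WP5

Leg distances:
WP1→WP2: 24.8 km
WP2→WP3: 42.9 km
WP3→WP4: 12.5 km
WP4→WP5: 55.6 km
WP5→WP6: 29.9 km
WP6→WP7: 18.6 km
The longest leg is WP4–WP5 at 55.6 km.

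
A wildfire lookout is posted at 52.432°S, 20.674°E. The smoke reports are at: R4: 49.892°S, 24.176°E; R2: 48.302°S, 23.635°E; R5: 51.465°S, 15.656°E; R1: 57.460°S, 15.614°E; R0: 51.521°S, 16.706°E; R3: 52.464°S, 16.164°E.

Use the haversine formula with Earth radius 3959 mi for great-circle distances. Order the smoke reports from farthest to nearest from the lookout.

R1, R2, R4, R5, R3, R0

Distances from the lookout:
R1 57.460°S, 15.614°E: 401.0 mi
R2 48.302°S, 23.635°E: 313.7 mi
R4 49.892°S, 24.176°E: 232.0 mi
R5 51.465°S, 15.656°E: 223.9 mi
R3 52.464°S, 16.164°E: 189.9 mi
R0 51.521°S, 16.706°E: 180.2 mi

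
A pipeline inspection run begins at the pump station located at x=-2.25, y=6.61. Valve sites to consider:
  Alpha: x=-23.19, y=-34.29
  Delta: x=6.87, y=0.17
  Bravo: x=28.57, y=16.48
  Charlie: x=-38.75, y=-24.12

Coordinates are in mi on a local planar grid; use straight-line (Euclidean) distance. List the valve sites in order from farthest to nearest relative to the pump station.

Charlie, Alpha, Bravo, Delta

Distances from the pump station:
Charlie x=-38.75, y=-24.12: 47.7 mi
Alpha x=-23.19, y=-34.29: 45.9 mi
Bravo x=28.57, y=16.48: 32.4 mi
Delta x=6.87, y=0.17: 11.2 mi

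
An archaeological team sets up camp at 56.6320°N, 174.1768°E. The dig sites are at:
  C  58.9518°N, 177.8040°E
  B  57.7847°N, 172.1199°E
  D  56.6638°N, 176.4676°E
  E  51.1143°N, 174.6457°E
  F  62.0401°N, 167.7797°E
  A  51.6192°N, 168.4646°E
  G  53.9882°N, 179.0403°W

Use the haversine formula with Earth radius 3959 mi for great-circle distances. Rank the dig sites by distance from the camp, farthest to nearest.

F, A, E, G, C, B, D

Distances from the camp:
F 62.0401°N, 167.7797°E: 436.0 mi
A 51.6192°N, 168.4646°E: 416.2 mi
E 51.1143°N, 174.6457°E: 381.7 mi
G 53.9882°N, 179.0403°W: 323.1 mi
C 58.9518°N, 177.8040°E: 208.6 mi
B 57.7847°N, 172.1199°E: 110.8 mi
D 56.6638°N, 176.4676°E: 87.0 mi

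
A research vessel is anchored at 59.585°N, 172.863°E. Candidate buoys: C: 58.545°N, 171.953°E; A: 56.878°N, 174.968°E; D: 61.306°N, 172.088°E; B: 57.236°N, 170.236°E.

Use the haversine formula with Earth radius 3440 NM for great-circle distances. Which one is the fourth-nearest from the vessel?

A

Distances from the vessel (59.585°N, 172.863°E):
C: 68.5 NM
D: 105.8 NM
B: 163.4 NM
A: 175.6 NM
The fourth-nearest is A at 175.6 NM.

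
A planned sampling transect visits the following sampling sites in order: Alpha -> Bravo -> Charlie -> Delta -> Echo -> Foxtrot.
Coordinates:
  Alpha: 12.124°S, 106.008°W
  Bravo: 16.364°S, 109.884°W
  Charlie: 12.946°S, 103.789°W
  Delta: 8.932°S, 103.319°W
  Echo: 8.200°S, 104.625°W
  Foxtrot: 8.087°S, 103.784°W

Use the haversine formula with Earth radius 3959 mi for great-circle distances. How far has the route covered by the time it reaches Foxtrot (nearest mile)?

1302 mi

Leg distances:
Alpha→Bravo: 391.4 mi  (cumulative 391.4 mi)
Bravo→Charlie: 470.9 mi  (cumulative 862.3 mi)
Charlie→Delta: 279.2 mi  (cumulative 1141.4 mi)
Delta→Echo: 102.6 mi  (cumulative 1244.0 mi)
Echo→Foxtrot: 58.1 mi  (cumulative 1302.1 mi)
Cumulative distance at Foxtrot ≈ 1302 mi.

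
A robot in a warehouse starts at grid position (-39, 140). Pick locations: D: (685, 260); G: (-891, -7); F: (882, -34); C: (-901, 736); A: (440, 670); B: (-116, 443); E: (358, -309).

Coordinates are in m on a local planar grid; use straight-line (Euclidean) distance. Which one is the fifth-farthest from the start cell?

Distances from the start cell ((-39, 140)):
C: 1048.0 m
F: 937.3 m
G: 864.6 m
D: 733.9 m
A: 714.4 m
E: 599.3 m
B: 312.6 m
The fifth-farthest is A at 714.4 m.

A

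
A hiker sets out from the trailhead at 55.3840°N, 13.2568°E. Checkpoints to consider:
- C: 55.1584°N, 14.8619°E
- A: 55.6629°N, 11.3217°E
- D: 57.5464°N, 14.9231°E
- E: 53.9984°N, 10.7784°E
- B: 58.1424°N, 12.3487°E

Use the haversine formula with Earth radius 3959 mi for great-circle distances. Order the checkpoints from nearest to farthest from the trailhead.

C, A, E, D, B

Computing each great-circle distance from 55.3840°N, 13.2568°E:
C 55.1584°N, 14.8619°E: 65.1 mi
A 55.6629°N, 11.3217°E: 78.1 mi
E 53.9984°N, 10.7784°E: 137.7 mi
D 57.5464°N, 14.9231°E: 162.4 mi
B 58.1424°N, 12.3487°E: 193.7 mi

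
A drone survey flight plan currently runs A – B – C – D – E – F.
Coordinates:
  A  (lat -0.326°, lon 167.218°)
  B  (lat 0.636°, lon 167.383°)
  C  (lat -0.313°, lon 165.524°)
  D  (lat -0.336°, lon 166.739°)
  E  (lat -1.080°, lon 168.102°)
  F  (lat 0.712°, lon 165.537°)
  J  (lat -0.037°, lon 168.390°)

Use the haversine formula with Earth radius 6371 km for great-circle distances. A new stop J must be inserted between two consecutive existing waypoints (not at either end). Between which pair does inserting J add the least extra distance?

Added distance for inserting J between each consecutive pair:
A–B: 160.4 km
B–C: 222.7 km
C–D: 371.6 km
D–E: 134.2 km
E–F: 100.4 km
Smallest added distance is 100.4 km, inserting between E and F.

between E and F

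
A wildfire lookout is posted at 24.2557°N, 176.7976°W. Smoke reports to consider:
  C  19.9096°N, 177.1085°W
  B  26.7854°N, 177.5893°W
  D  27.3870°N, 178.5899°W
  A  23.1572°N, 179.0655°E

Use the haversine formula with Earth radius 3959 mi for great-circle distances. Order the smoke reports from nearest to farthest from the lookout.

Distance from the lookout at 24.2557°N, 176.7976°W to each:
B 26.7854°N, 177.5893°W: 181.6 mi
D 27.3870°N, 178.5899°W: 243.4 mi
A 23.1572°N, 179.0655°E: 272.5 mi
C 19.9096°N, 177.1085°W: 301.0 mi

B, D, A, C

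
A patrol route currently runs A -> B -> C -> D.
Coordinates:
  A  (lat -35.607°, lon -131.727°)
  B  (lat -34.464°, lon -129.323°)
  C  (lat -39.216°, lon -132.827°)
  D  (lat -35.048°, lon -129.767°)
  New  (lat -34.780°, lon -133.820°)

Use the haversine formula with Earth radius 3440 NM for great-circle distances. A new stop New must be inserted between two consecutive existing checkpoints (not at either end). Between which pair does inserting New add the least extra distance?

between B and C

Added distance for inserting New between each consecutive pair:
A–B: 200.4 NM
B–C: 162.3 NM
C–D: 180.8 NM
Smallest added distance is 162.3 NM, inserting between B and C.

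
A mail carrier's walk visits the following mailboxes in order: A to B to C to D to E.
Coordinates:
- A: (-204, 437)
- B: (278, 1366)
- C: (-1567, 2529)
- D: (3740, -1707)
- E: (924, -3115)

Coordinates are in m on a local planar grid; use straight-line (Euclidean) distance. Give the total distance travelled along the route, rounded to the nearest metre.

13166 m

Leg distances:
A→B: 1046.6 m  (cumulative 1046.6 m)
B→C: 2181.0 m  (cumulative 3227.6 m)
C→D: 6790.3 m  (cumulative 10017.8 m)
D→E: 3148.4 m  (cumulative 13166.2 m)
Total route length ≈ 13166 m.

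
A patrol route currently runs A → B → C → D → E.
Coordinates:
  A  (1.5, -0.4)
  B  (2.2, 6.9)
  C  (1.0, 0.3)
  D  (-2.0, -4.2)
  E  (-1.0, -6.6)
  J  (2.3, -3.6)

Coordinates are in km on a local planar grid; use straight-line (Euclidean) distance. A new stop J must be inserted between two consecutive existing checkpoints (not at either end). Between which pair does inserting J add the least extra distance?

Added distance for inserting J between each consecutive pair:
A–B: 6.5 km
B–C: 7.9 km
C–D: 3.0 km
D–E: 6.2 km
Smallest added distance is 3.0 km, inserting between C and D.

between C and D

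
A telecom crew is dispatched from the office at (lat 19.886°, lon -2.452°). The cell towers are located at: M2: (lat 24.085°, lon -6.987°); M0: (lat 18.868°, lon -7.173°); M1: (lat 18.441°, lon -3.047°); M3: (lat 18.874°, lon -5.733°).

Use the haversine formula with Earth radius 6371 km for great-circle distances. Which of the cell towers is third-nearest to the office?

M0

Distance to each, sorted:
M1: 172.4 km
M3: 362.1 km
M0: 508.0 km
M2: 660.7 km
The third-nearest is M0 at 508.0 km.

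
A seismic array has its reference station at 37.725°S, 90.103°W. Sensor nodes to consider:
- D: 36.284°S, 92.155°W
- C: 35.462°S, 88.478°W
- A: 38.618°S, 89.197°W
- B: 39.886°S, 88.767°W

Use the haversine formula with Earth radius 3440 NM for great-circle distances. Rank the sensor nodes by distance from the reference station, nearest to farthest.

A, D, B, C

Distances from the reference station:
A 38.618°S, 89.197°W: 68.6 NM
D 36.284°S, 92.155°W: 131.0 NM
B 39.886°S, 88.767°W: 144.0 NM
C 35.462°S, 88.478°W: 156.8 NM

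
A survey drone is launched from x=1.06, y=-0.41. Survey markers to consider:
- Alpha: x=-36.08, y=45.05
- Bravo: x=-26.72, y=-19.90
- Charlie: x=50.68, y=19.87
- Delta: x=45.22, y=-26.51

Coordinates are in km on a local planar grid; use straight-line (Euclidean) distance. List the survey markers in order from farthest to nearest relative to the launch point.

Distance from the launch point at x=1.06, y=-0.41 to each:
Alpha x=-36.08, y=45.05: 58.7 km
Charlie x=50.68, y=19.87: 53.6 km
Delta x=45.22, y=-26.51: 51.3 km
Bravo x=-26.72, y=-19.90: 33.9 km

Alpha, Charlie, Delta, Bravo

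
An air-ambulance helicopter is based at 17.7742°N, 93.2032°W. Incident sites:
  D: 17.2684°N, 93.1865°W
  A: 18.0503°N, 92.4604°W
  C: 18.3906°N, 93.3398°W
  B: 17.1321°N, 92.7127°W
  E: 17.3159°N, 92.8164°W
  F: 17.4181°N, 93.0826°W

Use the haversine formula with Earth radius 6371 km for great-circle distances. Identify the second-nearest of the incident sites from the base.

D

Distance to each, sorted:
F: 41.6 km
D: 56.3 km
E: 65.4 km
C: 70.0 km
A: 84.4 km
B: 88.3 km
The second-nearest is D at 56.3 km.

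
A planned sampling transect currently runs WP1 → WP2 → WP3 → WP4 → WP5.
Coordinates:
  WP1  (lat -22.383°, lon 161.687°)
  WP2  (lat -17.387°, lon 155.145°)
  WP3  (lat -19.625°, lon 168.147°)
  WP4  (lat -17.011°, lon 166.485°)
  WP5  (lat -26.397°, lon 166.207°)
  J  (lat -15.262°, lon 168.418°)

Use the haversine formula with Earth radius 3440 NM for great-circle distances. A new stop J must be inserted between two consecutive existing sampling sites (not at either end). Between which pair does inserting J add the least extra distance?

between WP3 and WP4

Added distance for inserting J between each consecutive pair:
WP1–WP2: 872.9 NM
WP2–WP3: 285.4 NM
WP3–WP4: 232.2 NM
WP4–WP5: 269.3 NM
Smallest added distance is 232.2 NM, inserting between WP3 and WP4.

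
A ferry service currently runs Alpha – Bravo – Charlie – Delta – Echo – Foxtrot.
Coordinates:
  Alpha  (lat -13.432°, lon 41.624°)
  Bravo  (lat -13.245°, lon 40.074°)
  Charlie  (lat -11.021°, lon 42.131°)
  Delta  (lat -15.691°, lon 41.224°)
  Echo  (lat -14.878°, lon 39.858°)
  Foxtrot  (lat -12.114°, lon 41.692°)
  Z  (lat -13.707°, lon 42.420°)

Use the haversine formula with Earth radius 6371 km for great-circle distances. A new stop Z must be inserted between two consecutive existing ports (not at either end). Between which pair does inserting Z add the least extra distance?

Added distance for inserting Z between each consecutive pair:
Alpha–Bravo: 181.2 km
Bravo–Charlie: 225.7 km
Charlie–Delta: 27.2 km
Delta–Echo: 388.4 km
Echo–Foxtrot: 133.4 km
Smallest added distance is 27.2 km, inserting between Charlie and Delta.

between Charlie and Delta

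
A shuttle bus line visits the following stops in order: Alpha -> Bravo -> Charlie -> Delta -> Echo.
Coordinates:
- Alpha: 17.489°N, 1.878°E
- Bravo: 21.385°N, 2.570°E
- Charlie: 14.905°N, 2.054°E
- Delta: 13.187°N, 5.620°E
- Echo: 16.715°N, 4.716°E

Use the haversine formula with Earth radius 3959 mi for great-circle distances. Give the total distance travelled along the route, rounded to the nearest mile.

1240 mi

Leg distances:
Alpha→Bravo: 273.0 mi  (cumulative 273.0 mi)
Bravo→Charlie: 449.0 mi  (cumulative 722.0 mi)
Charlie→Delta: 266.9 mi  (cumulative 988.9 mi)
Delta→Echo: 251.1 mi  (cumulative 1240.0 mi)
Total route length ≈ 1240 mi.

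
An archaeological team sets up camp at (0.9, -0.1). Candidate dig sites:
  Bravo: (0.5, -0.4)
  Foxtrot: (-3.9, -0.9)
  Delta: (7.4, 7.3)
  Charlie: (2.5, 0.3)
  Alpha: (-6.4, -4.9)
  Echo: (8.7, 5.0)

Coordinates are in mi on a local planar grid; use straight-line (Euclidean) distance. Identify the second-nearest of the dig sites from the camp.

Charlie

Distance to each, sorted:
Bravo: 0.5 mi
Charlie: 1.6 mi
Foxtrot: 4.9 mi
Alpha: 8.7 mi
Echo: 9.3 mi
Delta: 9.8 mi
The second-nearest is Charlie at 1.6 mi.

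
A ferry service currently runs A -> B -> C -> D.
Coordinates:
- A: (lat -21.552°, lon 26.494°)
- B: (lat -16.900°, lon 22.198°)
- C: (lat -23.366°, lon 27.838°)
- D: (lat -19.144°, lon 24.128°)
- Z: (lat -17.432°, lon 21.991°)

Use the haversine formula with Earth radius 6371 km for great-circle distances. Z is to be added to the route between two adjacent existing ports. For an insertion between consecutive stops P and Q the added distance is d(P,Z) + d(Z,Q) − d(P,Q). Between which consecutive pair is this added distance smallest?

between B and C

Added distance for inserting Z between each consecutive pair:
A–B: 34.6 km
B–C: 32.0 km
C–D: 586.4 km
Smallest added distance is 32.0 km, inserting between B and C.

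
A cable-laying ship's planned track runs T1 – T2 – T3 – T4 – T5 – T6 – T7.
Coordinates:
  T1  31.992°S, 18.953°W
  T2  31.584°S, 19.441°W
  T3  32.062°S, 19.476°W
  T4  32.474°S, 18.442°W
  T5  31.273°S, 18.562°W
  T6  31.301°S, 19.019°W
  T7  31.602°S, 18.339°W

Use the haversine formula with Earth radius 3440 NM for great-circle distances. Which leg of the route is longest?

T4–T5

Leg distances:
T1→T2: 34.9 NM
T2→T3: 28.8 NM
T3→T4: 58.0 NM
T4→T5: 72.4 NM
T5→T6: 23.5 NM
T6→T7: 39.2 NM
The longest leg is T4–T5 at 72.4 NM.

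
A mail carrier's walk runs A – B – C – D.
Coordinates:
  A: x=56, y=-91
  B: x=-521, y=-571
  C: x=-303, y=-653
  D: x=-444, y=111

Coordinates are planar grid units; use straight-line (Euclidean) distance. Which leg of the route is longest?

C–D

Leg distances:
A→B: 750.6
B→C: 232.9
C→D: 776.9
The longest leg is C–D at 776.9.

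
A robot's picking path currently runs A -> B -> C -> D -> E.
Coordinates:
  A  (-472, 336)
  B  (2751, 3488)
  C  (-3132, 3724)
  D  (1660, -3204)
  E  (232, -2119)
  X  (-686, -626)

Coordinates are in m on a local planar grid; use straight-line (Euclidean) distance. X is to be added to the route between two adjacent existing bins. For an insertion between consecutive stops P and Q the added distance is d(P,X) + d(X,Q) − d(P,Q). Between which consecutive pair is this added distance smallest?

Added distance for inserting X between each consecutive pair:
A–B: 1838.2 m
B–C: 4463.6 m
C–D: 52.4 m
D–E: 3444.9 m
Smallest added distance is 52.4 m, inserting between C and D.

between C and D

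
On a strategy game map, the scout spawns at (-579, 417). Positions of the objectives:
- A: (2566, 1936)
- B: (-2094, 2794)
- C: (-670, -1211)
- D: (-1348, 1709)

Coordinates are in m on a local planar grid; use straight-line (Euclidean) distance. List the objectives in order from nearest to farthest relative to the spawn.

Computing each straight-line distance from (-579, 417):
D (-1348, 1709): 1503.5 m
C (-670, -1211): 1630.5 m
B (-2094, 2794): 2818.8 m
A (2566, 1936): 3492.6 m

D, C, B, A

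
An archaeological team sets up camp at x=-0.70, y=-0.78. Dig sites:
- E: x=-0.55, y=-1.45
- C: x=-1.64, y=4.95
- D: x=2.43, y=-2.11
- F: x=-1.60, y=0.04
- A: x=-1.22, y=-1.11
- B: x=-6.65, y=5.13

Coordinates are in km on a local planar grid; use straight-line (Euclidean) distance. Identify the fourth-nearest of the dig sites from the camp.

D

Distance to each, sorted:
A: 0.6 km
E: 0.7 km
F: 1.2 km
D: 3.4 km
C: 5.8 km
B: 8.4 km
The fourth-nearest is D at 3.4 km.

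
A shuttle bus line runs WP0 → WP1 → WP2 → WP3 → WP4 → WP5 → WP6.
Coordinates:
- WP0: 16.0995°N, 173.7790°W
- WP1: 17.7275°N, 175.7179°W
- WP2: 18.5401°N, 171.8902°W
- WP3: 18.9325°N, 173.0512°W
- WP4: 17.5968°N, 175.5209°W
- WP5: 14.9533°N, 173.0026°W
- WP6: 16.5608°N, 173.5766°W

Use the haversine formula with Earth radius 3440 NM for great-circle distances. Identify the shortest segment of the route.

WP2–WP3

Leg distances:
WP0→WP1: 148.2 NM
WP1→WP2: 223.8 NM
WP2→WP3: 70.1 NM
WP3→WP4: 162.0 NM
WP4→WP5: 215.1 NM
WP5→WP6: 102.1 NM
The shortest leg is WP2–WP3 at 70.1 NM.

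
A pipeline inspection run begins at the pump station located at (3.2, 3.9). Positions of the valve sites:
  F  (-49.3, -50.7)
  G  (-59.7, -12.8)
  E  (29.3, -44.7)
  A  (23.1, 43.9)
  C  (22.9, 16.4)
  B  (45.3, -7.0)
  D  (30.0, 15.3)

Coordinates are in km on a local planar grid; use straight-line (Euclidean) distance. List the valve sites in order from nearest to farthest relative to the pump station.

C, D, B, A, E, G, F

Computing each straight-line distance from (3.2, 3.9):
C (22.9, 16.4): 23.3 km
D (30.0, 15.3): 29.1 km
B (45.3, -7.0): 43.5 km
A (23.1, 43.9): 44.7 km
E (29.3, -44.7): 55.2 km
G (-59.7, -12.8): 65.1 km
F (-49.3, -50.7): 75.7 km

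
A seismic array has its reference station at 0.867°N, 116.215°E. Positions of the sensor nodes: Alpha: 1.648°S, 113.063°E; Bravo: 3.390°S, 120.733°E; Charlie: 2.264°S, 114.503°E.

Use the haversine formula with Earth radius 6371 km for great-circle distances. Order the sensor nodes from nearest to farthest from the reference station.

Charlie, Alpha, Bravo

Distance from the reference station at 0.867°N, 116.215°E to each:
Charlie 2.264°S, 114.503°E: 396.8 km
Alpha 1.648°S, 113.063°E: 448.4 km
Bravo 3.390°S, 120.733°E: 690.1 km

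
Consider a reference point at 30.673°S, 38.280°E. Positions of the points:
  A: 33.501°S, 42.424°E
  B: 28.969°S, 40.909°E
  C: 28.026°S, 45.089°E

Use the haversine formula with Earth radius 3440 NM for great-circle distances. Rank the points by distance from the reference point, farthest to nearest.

Computing each great-circle distance from 30.673°S, 38.280°E:
C 28.026°S, 45.089°E: 390.1 NM
A 33.501°S, 42.424°E: 270.6 NM
B 28.969°S, 40.909°E: 170.9 NM

C, A, B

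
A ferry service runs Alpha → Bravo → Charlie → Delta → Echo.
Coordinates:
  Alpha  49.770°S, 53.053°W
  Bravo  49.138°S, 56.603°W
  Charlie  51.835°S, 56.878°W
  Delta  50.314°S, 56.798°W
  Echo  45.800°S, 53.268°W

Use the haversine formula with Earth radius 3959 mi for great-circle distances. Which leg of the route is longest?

Leg distances:
Alpha→Bravo: 165.3 mi
Bravo→Charlie: 186.7 mi
Charlie→Delta: 105.2 mi
Delta→Echo: 351.8 mi
The longest leg is Delta–Echo at 351.8 mi.

Delta–Echo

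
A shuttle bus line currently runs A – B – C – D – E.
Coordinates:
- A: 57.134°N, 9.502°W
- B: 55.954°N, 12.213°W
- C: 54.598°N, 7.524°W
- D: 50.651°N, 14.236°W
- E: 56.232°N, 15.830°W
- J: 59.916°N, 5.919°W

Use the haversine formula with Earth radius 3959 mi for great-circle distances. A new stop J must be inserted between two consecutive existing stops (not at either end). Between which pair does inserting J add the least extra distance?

Added distance for inserting J between each consecutive pair:
A–B: 457.8 mi
B–C: 523.2 mi
C–D: 698.4 mi
D–E: 768.5 mi
Smallest added distance is 457.8 mi, inserting between A and B.

between A and B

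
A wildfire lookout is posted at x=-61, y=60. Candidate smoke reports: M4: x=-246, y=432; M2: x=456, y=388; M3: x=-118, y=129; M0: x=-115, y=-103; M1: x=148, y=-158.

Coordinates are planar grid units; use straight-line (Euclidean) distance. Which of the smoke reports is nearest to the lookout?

M3

Distances from the lookout (x=-61, y=60):
M3: 89.5
M0: 171.7
M1: 302.0
M4: 415.5
M2: 612.3
The nearest is M3 at 89.5.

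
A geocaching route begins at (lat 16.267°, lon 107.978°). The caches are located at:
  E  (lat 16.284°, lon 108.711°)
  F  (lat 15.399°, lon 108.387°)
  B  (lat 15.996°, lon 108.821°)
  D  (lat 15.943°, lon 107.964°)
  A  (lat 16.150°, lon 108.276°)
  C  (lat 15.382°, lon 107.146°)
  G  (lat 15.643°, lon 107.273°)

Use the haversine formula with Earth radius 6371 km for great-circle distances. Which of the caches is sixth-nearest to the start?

F

Distances from the start ((lat 16.267°, lon 107.978°)):
A: 34.4 km
D: 36.1 km
E: 78.3 km
B: 95.0 km
G: 102.4 km
F: 106.0 km
C: 132.7 km
The sixth-nearest is F at 106.0 km.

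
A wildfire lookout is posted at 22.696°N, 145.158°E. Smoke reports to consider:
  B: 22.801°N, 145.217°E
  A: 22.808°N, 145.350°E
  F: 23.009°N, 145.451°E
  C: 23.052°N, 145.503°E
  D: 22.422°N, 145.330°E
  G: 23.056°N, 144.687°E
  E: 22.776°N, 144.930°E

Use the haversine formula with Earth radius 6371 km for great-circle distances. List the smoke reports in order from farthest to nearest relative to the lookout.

G, C, F, D, E, A, B

Distance from the lookout at 22.696°N, 145.158°E to each:
G 23.056°N, 144.687°E: 62.7 km
C 23.052°N, 145.503°E: 53.1 km
F 23.009°N, 145.451°E: 46.0 km
D 22.422°N, 145.330°E: 35.2 km
E 22.776°N, 144.930°E: 25.0 km
A 22.808°N, 145.350°E: 23.3 km
B 22.801°N, 145.217°E: 13.1 km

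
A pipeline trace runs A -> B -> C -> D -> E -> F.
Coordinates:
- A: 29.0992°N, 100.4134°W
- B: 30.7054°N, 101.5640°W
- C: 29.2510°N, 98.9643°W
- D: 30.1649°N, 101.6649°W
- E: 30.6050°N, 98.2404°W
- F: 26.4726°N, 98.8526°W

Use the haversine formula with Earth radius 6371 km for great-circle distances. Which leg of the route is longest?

E–F

Leg distances:
A→B: 210.2 km
B→C: 298.1 km
C→D: 279.9 km
D→E: 332.1 km
E→F: 463.4 km
The longest leg is E–F at 463.4 km.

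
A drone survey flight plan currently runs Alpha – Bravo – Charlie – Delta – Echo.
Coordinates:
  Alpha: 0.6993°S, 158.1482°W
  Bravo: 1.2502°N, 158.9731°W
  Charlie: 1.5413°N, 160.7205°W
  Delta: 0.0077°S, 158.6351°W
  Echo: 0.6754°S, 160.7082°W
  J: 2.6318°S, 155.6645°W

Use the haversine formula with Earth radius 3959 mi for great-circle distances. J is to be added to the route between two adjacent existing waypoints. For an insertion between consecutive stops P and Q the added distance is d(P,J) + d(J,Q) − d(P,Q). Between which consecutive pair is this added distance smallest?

Added distance for inserting J between each consecutive pair:
Alpha–Bravo: 423.5 mi
Bravo–Charlie: 682.9 mi
Charlie–Delta: 547.3 mi
Delta–Echo: 497.0 mi
Smallest added distance is 423.5 mi, inserting between Alpha and Bravo.

between Alpha and Bravo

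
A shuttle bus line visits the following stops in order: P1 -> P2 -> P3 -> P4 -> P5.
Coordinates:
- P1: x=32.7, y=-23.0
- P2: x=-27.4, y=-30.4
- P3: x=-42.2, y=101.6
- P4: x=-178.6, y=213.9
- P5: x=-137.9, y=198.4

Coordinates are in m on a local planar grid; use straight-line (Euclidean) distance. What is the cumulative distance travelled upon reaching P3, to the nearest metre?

Leg distances:
P1→P2: 60.6 m  (cumulative 60.6 m)
P2→P3: 132.8 m  (cumulative 193.4 m)
Cumulative distance at P3 ≈ 193 m.

193 m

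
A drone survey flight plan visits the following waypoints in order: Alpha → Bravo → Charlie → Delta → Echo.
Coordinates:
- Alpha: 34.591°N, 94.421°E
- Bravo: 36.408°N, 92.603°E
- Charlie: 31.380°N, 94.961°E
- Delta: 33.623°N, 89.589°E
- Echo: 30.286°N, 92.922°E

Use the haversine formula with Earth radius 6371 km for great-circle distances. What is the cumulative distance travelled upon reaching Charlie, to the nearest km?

Leg distances:
Alpha→Bravo: 260.6 km  (cumulative 260.6 km)
Bravo→Charlie: 599.9 km  (cumulative 860.5 km)
Cumulative distance at Charlie ≈ 860 km.

860 km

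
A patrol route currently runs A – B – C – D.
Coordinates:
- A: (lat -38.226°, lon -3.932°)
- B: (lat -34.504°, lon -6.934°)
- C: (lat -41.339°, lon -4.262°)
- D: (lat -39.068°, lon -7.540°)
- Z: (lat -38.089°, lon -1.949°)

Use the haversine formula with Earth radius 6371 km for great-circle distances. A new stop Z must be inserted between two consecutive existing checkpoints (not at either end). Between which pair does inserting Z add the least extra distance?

between B and C

Added distance for inserting Z between each consecutive pair:
A–B: 279.2 km
B–C: 215.3 km
C–D: 534.1 km
Smallest added distance is 215.3 km, inserting between B and C.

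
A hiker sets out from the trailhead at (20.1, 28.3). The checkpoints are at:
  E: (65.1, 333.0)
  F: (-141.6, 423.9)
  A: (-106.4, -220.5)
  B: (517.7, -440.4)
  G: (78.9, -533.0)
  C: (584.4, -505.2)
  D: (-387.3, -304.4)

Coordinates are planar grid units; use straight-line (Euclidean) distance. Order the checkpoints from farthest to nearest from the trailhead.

Distances from the trailhead:
C (584.4, -505.2): 776.6
B (517.7, -440.4): 683.6
G (78.9, -533.0): 564.4
D (-387.3, -304.4): 526.0
F (-141.6, 423.9): 427.4
E (65.1, 333.0): 308.0
A (-106.4, -220.5): 279.1

C, B, G, D, F, E, A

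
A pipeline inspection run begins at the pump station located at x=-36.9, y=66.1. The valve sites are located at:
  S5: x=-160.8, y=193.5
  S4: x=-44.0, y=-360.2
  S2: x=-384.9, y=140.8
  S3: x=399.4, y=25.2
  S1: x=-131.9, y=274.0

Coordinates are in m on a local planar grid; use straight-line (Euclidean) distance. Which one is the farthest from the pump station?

S3

Distances from the pump station (x=-36.9, y=66.1):
S3: 438.2 m
S4: 426.4 m
S2: 355.9 m
S1: 228.6 m
S5: 177.7 m
The farthest is S3 at 438.2 m.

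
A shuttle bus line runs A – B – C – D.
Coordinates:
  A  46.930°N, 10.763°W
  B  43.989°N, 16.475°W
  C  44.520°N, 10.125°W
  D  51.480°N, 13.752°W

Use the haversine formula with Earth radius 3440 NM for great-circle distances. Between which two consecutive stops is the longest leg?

Leg distances:
A→B: 298.3 NM
B→C: 274.9 NM
C→D: 442.4 NM
The longest leg is C–D at 442.4 NM.

C–D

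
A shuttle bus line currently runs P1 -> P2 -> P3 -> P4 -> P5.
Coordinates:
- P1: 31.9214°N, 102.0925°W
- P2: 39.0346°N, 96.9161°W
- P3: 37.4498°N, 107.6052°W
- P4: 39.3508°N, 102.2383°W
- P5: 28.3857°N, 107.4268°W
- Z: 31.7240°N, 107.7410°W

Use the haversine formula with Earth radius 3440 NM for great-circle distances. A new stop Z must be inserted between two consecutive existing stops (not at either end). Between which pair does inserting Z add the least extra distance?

Added distance for inserting Z between each consecutive pair:
P1–P2: 479.3 NM
P2–P3: 518.4 NM
P3–P4: 597.5 NM
P4–P5: 24.8 NM
Smallest added distance is 24.8 NM, inserting between P4 and P5.

between P4 and P5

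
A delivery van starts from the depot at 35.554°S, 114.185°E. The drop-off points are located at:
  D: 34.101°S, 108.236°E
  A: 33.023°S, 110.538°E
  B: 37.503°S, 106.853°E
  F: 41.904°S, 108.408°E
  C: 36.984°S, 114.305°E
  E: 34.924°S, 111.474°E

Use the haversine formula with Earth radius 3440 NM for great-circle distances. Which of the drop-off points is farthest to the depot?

F

Distances from the depot (35.554°S, 114.185°E):
F: 467.2 NM
B: 372.5 NM
D: 305.8 NM
A: 236.2 NM
E: 138.2 NM
C: 86.1 NM
The farthest is F at 467.2 NM.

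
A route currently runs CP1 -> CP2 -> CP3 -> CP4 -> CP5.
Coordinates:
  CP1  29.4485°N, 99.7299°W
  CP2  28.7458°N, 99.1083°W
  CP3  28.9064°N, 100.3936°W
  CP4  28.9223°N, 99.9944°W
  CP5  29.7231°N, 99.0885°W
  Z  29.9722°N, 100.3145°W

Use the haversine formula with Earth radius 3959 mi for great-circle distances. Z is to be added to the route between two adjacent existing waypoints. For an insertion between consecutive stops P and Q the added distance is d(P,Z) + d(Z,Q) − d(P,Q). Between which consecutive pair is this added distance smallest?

between CP4 and CP5

Added distance for inserting Z between each consecutive pair:
CP1–CP2: 100.6 mi
CP2–CP3: 106.8 mi
CP3–CP4: 124.7 mi
CP4–CP5: 72.8 mi
Smallest added distance is 72.8 mi, inserting between CP4 and CP5.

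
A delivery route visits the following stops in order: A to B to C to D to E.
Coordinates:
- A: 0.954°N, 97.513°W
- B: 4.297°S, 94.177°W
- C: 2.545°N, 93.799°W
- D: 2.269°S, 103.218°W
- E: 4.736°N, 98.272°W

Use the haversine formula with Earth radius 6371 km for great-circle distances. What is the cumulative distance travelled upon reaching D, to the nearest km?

2629 km

Leg distances:
A→B: 691.6 km  (cumulative 691.6 km)
B→C: 762.0 km  (cumulative 1453.6 km)
C→D: 1175.9 km  (cumulative 2629.5 km)
Cumulative distance at D ≈ 2629 km.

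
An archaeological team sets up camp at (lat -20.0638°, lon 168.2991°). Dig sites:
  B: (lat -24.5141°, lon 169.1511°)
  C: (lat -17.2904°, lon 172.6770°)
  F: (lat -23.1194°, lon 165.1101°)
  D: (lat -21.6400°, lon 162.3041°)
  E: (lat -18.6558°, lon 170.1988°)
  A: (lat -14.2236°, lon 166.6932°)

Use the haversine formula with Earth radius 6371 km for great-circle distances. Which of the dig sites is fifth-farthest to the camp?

F

Distances from the camp ((lat -20.0638°, lon 168.2991°)):
A: 671.4 km
D: 647.1 km
C: 554.7 km
B: 502.5 km
F: 473.4 km
E: 253.4 km
The fifth-farthest is F at 473.4 km.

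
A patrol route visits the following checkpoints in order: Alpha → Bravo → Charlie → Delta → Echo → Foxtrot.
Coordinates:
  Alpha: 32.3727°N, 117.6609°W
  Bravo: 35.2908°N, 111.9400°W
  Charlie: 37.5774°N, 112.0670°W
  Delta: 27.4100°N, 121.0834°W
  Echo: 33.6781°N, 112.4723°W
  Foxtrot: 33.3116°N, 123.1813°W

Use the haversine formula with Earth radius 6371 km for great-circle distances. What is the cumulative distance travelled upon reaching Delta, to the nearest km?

2285 km

Leg distances:
Alpha→Bravo: 619.9 km  (cumulative 619.9 km)
Bravo→Charlie: 254.5 km  (cumulative 874.4 km)
Charlie→Delta: 1410.2 km  (cumulative 2284.6 km)
Cumulative distance at Delta ≈ 2285 km.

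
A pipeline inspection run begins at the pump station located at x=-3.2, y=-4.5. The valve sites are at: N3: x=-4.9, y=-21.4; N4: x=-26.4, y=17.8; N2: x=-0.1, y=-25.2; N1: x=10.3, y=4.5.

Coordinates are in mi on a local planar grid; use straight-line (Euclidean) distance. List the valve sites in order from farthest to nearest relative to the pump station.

Distances from the pump station:
N4 x=-26.4, y=17.8: 32.2 mi
N2 x=-0.1, y=-25.2: 20.9 mi
N3 x=-4.9, y=-21.4: 17.0 mi
N1 x=10.3, y=4.5: 16.2 mi

N4, N2, N3, N1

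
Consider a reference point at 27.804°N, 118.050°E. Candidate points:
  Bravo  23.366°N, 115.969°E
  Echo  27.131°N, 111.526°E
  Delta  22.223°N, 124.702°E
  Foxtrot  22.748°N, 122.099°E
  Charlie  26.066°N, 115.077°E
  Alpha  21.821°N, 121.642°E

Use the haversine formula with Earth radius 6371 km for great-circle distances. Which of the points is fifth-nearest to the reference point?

Distances from the reference point (27.804°N, 118.050°E):
Charlie: 352.4 km
Bravo: 535.8 km
Echo: 647.9 km
Foxtrot: 694.0 km
Alpha: 757.5 km
Delta: 913.1 km
The fifth-nearest is Alpha at 757.5 km.

Alpha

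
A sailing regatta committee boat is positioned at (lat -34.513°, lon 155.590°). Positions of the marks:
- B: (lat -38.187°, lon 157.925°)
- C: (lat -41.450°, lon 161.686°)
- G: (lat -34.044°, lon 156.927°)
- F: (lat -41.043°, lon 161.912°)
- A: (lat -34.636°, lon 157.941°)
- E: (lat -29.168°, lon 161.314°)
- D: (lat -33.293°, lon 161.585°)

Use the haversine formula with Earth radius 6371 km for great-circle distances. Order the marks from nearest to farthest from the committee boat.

G, A, B, D, E, F, C

Distance from the committee boat at (lat -34.513°, lon 155.590°) to each:
G (lat -34.044°, lon 156.927°): 133.5 km
A (lat -34.636°, lon 157.941°): 215.7 km
B (lat -38.187°, lon 157.925°): 458.9 km
D (lat -33.293°, lon 161.585°): 569.6 km
E (lat -29.168°, lon 161.314°): 803.2 km
F (lat -41.043°, lon 161.912°): 913.7 km
C (lat -41.450°, lon 161.686°): 937.7 km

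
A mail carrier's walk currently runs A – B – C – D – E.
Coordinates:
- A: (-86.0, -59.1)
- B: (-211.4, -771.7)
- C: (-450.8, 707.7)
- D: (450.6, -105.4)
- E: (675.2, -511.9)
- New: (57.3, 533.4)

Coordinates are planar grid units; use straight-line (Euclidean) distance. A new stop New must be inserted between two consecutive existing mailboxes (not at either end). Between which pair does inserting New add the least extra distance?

Added distance for inserting New between each consecutive pair:
A–B: 1218.5
B–C: 371.0
C–D: 73.4
D–E: 1500.0
Smallest added distance is 73.4, inserting between C and D.

between C and D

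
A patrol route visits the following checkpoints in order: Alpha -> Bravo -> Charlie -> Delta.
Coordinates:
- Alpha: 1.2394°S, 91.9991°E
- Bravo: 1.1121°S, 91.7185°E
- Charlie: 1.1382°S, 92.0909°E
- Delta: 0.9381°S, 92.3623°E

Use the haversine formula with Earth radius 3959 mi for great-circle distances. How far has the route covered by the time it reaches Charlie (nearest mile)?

47 mi

Leg distances:
Alpha→Bravo: 21.3 mi  (cumulative 21.3 mi)
Bravo→Charlie: 25.8 mi  (cumulative 47.1 mi)
Cumulative distance at Charlie ≈ 47 mi.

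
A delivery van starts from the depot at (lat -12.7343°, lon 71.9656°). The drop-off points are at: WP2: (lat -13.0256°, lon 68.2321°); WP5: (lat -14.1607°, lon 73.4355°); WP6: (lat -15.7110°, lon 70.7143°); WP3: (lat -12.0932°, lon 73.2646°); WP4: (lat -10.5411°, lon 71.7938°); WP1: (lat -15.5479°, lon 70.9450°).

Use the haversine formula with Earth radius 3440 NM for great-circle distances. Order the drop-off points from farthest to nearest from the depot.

Computing each great-circle distance from (lat -12.7343°, lon 71.9656°):
WP2 (lat -13.0256°, lon 68.2321°): 219.2 NM
WP6 (lat -15.7110°, lon 70.7143°): 193.0 NM
WP1 (lat -15.5479°, lon 70.9450°): 179.1 NM
WP4 (lat -10.5411°, lon 71.7938°): 132.1 NM
WP5 (lat -14.1607°, lon 73.4355°): 121.2 NM
WP3 (lat -12.0932°, lon 73.2646°): 85.3 NM

WP2, WP6, WP1, WP4, WP5, WP3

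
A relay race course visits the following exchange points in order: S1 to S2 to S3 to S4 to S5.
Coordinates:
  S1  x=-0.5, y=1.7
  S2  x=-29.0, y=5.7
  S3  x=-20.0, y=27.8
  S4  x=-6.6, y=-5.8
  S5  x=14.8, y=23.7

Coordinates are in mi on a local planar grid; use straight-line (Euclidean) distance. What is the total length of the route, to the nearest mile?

125 mi

Leg distances:
S1→S2: 28.8 mi  (cumulative 28.8 mi)
S2→S3: 23.9 mi  (cumulative 52.6 mi)
S3→S4: 36.2 mi  (cumulative 88.8 mi)
S4→S5: 36.4 mi  (cumulative 125.3 mi)
Total route length ≈ 125 mi.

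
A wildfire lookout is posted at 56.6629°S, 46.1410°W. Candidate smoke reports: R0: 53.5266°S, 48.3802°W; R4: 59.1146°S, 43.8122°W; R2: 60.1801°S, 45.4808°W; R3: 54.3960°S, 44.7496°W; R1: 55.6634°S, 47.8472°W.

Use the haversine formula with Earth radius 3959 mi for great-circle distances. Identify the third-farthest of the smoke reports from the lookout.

Distance to each, sorted:
R2: 244.2 mi
R0: 234.1 mi
R4: 189.7 mi
R3: 165.8 mi
R1: 95.3 mi
The third-farthest is R4 at 189.7 mi.

R4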